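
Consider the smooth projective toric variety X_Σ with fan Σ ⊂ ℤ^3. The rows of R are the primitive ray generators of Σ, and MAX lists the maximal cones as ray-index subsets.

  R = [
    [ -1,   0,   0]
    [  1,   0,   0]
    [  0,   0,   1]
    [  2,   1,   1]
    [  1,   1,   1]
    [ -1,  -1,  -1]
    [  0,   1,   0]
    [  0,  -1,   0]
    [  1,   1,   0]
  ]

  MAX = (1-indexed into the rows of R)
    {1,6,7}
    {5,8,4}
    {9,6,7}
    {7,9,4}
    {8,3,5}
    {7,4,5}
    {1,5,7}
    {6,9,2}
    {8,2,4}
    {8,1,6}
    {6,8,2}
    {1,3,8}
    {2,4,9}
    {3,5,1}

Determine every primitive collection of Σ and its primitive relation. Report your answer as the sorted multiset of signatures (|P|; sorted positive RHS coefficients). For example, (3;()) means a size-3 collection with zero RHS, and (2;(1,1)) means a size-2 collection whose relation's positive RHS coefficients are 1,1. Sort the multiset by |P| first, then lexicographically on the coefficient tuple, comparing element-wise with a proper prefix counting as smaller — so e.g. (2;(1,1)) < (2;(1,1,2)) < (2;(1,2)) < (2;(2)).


16 minimal non-faces of Δ(Σ) (on 9 rays):

  P = {1,2}:  v_{1} + v_{2} = 0 ; sig = (2;())
  P = {5,6}:  v_{5} + v_{6} = 0 ; sig = (2;())
  P = {7,8}:  v_{7} + v_{8} = 0 ; sig = (2;())
  P = {1,4}:  v_{1} + v_{4} = v_{5} ; sig = (2;(1))
  P = {1,9}:  v_{1} + v_{9} = v_{7} ; sig = (2;(1))
  P = {2,5}:  v_{2} + v_{5} = v_{4} ; sig = (2;(1))
  P = {2,7}:  v_{2} + v_{7} = v_{9} ; sig = (2;(1))
  P = {3,9}:  v_{3} + v_{9} = v_{5} ; sig = (2;(1))
  P = {4,6}:  v_{4} + v_{6} = v_{2} ; sig = (2;(1))
  P = {8,9}:  v_{8} + v_{9} = v_{2} ; sig = (2;(1))
  P = {2,3}:  v_{2} + v_{3} = v_{5} + v_{8} ; sig = (2;(1,1))
  P = {3,6}:  v_{3} + v_{6} = v_{1} + v_{8} ; sig = (2;(1,1))
  P = {3,7}:  v_{3} + v_{7} = v_{1} + v_{5} ; sig = (2;(1,1))
  P = {5,9}:  v_{5} + v_{9} = v_{4} + v_{7} ; sig = (2;(1,1))
  P = {3,4}:  v_{3} + v_{4} = 2·v_{5} + v_{8} ; sig = (2;(1,2))
  P = {1,5,8}:  v_{1} + v_{5} + v_{8} = v_{3} ; sig = (3;(1))

Hence PRS(X_Σ) =
    |P|=2: 15 collections, coeffs (), (), (), (1), (1), (1), (1), (1), (1), (1), (1,1), (1,1), (1,1), (1,1), (1,2)
    |P|=3: 1 collection, coeffs (1)


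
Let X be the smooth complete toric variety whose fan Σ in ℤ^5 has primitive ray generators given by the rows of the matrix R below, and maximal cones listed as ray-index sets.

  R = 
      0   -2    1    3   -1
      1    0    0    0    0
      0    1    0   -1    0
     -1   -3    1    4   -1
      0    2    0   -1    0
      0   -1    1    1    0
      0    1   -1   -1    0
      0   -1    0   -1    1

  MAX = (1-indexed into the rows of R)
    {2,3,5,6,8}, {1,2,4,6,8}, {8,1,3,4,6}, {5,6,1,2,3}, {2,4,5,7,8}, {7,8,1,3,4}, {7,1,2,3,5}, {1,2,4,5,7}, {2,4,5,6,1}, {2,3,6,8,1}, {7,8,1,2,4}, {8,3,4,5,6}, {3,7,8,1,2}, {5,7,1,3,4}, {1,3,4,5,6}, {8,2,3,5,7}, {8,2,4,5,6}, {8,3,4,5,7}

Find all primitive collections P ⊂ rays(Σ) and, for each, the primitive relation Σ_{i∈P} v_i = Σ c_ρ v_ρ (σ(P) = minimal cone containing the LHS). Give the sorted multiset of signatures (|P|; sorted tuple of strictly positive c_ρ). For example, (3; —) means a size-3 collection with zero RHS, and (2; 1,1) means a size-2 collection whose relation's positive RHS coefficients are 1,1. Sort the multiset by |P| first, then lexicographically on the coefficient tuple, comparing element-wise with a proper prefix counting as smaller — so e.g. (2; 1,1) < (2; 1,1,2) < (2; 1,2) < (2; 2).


Σ has 3 primitive collections:

  P = {6,7}:  v_{6} + v_{7} = 0  ⟹  sig = (2; —)
  P = {1,5,8}:  v_{1} + v_{5} + v_{8} = v_{6}  ⟹  sig = (3; 1)
  P = {2,3,4}:  v_{2} + v_{3} + v_{4} = v_{1}  ⟹  sig = (3; 1)

so the primitive-relation signature multiset is
    |P|=2: 1 collection, coeffs ()
    |P|=3: 2 collections, coeffs (1), (1)


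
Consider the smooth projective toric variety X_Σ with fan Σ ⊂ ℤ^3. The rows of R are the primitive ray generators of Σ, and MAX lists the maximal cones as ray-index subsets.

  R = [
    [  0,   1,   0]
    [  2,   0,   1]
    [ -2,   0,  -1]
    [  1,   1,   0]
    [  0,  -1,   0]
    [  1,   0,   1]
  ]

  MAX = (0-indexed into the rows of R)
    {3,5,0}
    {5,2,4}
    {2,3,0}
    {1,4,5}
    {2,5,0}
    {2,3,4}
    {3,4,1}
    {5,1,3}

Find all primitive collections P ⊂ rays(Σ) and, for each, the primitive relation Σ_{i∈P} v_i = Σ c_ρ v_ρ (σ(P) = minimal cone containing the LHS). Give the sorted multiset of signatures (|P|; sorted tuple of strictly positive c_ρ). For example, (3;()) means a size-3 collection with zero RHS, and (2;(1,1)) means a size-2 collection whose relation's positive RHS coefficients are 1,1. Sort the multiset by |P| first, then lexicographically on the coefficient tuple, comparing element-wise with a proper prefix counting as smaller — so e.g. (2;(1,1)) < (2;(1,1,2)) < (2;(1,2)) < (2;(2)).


|primitive collections| = 5. Relations:

  P={0,4}:  v_{0} + v_{4} = 0  ⟹  sig = (2;())
  P={1,2}:  v_{1} + v_{2} = 0  ⟹  sig = (2;())
  P={0,1}:  v_{0} + v_{1} = v_{3} + v_{5}  ⟹  sig = (2;(1,1))
  P={2,3,5}:  v_{2} + v_{3} + v_{5} = v_{0}  ⟹  sig = (3;(1))
  P={3,4,5}:  v_{3} + v_{4} + v_{5} = v_{1}  ⟹  sig = (3;(1))

Sorted signature multiset PRS(X):
    (2;())
    (2;())
    (2;(1,1))
    (3;(1))
    (3;(1))


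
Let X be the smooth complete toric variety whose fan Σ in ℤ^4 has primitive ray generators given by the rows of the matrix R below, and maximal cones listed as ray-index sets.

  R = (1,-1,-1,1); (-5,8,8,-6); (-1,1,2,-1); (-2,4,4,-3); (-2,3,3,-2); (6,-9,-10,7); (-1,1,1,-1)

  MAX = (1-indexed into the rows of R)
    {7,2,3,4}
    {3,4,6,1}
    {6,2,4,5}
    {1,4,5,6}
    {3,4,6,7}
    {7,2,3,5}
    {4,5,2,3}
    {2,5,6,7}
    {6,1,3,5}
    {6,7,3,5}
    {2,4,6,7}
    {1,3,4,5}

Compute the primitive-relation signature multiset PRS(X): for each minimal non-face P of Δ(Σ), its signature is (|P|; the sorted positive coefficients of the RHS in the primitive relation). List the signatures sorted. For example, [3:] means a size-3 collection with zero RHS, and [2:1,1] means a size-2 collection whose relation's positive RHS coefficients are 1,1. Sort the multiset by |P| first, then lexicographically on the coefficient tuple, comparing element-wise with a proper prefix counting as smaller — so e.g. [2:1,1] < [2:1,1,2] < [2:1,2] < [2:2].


|primitive collections| = 5. Relations:

  • {1,7}:  v_{1} + v_{7} = 0  →  sig = [2:]
  • {1,2}:  v_{1} + v_{2} = v_{4} + v_{5}  →  sig = [2:1,1]
  • {2,3,6}:  v_{2} + v_{3} + v_{6} = 0  →  sig = [3:]
  • {4,5,7}:  v_{4} + v_{5} + v_{7} = v_{2}  →  sig = [3:1]
  • {3,4,5,6}:  v_{3} + v_{4} + v_{5} + v_{6} = v_{1}  →  sig = [4:1]

Hence PRS(X_Σ) =
    |P|=2: 2 collections, coeffs (), (1,1)
    |P|=3: 2 collections, coeffs (), (1)
    |P|=4: 1 collection, coeffs (1)


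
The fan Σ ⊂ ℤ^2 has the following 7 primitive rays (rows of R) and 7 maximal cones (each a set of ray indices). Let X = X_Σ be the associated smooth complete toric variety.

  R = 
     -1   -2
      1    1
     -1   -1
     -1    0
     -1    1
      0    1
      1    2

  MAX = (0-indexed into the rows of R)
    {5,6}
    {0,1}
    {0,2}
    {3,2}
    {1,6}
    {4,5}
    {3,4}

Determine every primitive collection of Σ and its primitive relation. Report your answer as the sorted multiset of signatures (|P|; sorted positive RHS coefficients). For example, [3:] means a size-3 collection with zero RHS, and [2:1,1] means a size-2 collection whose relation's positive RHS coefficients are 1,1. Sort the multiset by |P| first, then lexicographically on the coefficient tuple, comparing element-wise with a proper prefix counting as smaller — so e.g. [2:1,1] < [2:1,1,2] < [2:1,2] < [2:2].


14 collections generate NE(X_Σ); each relation:

  {0,6}:  v_{0} + v_{6} = 0  ⇒ sig = [2:]
  {1,2}:  v_{1} + v_{2} = 0  ⇒ sig = [2:]
  {0,5}:  v_{0} + v_{5} = v_{2}  ⇒ sig = [2:1]
  {1,3}:  v_{1} + v_{3} = v_{5}  ⇒ sig = [2:1]
  {1,5}:  v_{1} + v_{5} = v_{6}  ⇒ sig = [2:1]
  {2,5}:  v_{2} + v_{5} = v_{3}  ⇒ sig = [2:1]
  {2,6}:  v_{2} + v_{6} = v_{5}  ⇒ sig = [2:1]
  {3,5}:  v_{3} + v_{5} = v_{4}  ⇒ sig = [2:1]
  {0,4}:  v_{0} + v_{4} = v_{2} + v_{3}  ⇒ sig = [2:1,1]
  {0,3}:  v_{0} + v_{3} = 2·v_{2}  ⇒ sig = [2:2]
  {1,4}:  v_{1} + v_{4} = 2·v_{5}  ⇒ sig = [2:2]
  {2,4}:  v_{2} + v_{4} = 2·v_{3}  ⇒ sig = [2:2]
  {3,6}:  v_{3} + v_{6} = 2·v_{5}  ⇒ sig = [2:2]
  {4,6}:  v_{4} + v_{6} = 3·v_{5}  ⇒ sig = [2:3]

Signatures (|P|; sorted positive RHS coefficients), sorted:
{ [2:] ×2,  [2:1] ×6,  [2:1,1],  [2:2] ×4,  [2:3] }


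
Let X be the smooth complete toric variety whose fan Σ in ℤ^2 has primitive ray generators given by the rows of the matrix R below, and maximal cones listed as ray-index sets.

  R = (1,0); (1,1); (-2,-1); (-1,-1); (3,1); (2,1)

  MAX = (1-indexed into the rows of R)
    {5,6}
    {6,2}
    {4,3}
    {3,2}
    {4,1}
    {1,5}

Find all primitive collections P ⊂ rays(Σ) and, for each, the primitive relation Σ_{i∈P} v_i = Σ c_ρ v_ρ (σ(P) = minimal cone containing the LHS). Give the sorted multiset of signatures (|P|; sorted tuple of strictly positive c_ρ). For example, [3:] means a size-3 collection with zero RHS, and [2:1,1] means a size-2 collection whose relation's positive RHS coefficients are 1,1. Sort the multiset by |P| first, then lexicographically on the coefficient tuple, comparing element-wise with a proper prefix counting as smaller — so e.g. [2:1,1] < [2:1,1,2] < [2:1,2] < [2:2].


9 minimal non-faces of Δ(Σ) (on 6 rays):

  • {2,4}:  v_{2} + v_{4} = 0 ; sig = [2:]
  • {3,6}:  v_{3} + v_{6} = 0 ; sig = [2:]
  • {1,2}:  v_{1} + v_{2} = v_{6} ; sig = [2:1]
  • {1,3}:  v_{1} + v_{3} = v_{4} ; sig = [2:1]
  • {1,6}:  v_{1} + v_{6} = v_{5} ; sig = [2:1]
  • {3,5}:  v_{3} + v_{5} = v_{1} ; sig = [2:1]
  • {4,6}:  v_{4} + v_{6} = v_{1} ; sig = [2:1]
  • {2,5}:  v_{2} + v_{5} = 2·v_{6} ; sig = [2:2]
  • {4,5}:  v_{4} + v_{5} = 2·v_{1} ; sig = [2:2]

so the primitive-relation signature multiset is
    [2:]
    [2:]
    [2:1]
    [2:1]
    [2:1]
    [2:1]
    [2:1]
    [2:2]
    [2:2]


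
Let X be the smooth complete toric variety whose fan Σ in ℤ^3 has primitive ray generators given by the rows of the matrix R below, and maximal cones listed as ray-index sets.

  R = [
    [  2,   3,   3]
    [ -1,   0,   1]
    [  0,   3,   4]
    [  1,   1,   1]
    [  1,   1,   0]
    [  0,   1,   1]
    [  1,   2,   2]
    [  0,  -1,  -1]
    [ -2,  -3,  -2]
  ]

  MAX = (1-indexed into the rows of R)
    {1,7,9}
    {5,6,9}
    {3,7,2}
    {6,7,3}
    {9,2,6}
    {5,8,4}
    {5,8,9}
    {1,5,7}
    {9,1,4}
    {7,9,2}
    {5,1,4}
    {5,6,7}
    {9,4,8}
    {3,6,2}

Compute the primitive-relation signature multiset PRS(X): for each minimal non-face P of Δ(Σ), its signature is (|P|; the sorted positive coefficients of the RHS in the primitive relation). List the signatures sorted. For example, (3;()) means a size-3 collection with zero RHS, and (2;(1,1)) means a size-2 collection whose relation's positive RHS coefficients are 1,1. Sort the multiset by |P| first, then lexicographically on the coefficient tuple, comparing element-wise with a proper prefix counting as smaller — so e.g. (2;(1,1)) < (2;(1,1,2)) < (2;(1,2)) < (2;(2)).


Δ(Σ) — 9 vertices, 20 min non-faces:

  {6,8}:  v_{6} + v_{8} = 0  ⇒ sig = (2;())
  {2,5}:  v_{2} + v_{5} = v_{6}  ⇒ sig = (2;(1))
  {4,6}:  v_{4} + v_{6} = v_{7}  ⇒ sig = (2;(1))
  {4,7}:  v_{4} + v_{7} = v_{1}  ⇒ sig = (2;(1))
  {7,8}:  v_{7} + v_{8} = v_{4}  ⇒ sig = (2;(1))
  {2,8}:  v_{2} + v_{8} = v_{7} + v_{9}  ⇒ sig = (2;(1,1))
  {3,8}:  v_{3} + v_{8} = v_{2} + v_{7}  ⇒ sig = (2;(1,1))
  {2,4}:  v_{2} + v_{4} = 2·v_{7} + v_{9}  ⇒ sig = (2;(1,2))
  {3,4}:  v_{3} + v_{4} = v_{2} + 2·v_{7}  ⇒ sig = (2;(1,2))
  {3,5}:  v_{3} + v_{5} = 2·v_{6} + v_{7}  ⇒ sig = (2;(1,2))
  {1,2}:  v_{1} + v_{2} = 3·v_{7} + v_{9}  ⇒ sig = (2;(1,3))
  {1,3}:  v_{1} + v_{3} = v_{2} + 3·v_{7}  ⇒ sig = (2;(1,3))
  {1,6}:  v_{1} + v_{6} = 2·v_{7}  ⇒ sig = (2;(2))
  {1,8}:  v_{1} + v_{8} = 2·v_{4}  ⇒ sig = (2;(2))
  {3,9}:  v_{3} + v_{9} = 2·v_{2}  ⇒ sig = (2;(2))
  {5,7,9}:  v_{5} + v_{7} + v_{9} = 0  ⇒ sig = (3;())
  {1,5,9}:  v_{1} + v_{5} + v_{9} = v_{4}  ⇒ sig = (3;(1))
  {2,6,7}:  v_{2} + v_{6} + v_{7} = v_{3}  ⇒ sig = (3;(1))
  {4,5,9}:  v_{4} + v_{5} + v_{9} = v_{8}  ⇒ sig = (3;(1))
  {6,7,9}:  v_{6} + v_{7} + v_{9} = v_{2}  ⇒ sig = (3;(1))

Sorted signature multiset PRS(X):
{ (2;()),  (2;(1)) ×4,  (2;(1,1)) ×2,  (2;(1,2)) ×3,  (2;(1,3)) ×2,  (2;(2)) ×3,  (3;()),  (3;(1)) ×4 }


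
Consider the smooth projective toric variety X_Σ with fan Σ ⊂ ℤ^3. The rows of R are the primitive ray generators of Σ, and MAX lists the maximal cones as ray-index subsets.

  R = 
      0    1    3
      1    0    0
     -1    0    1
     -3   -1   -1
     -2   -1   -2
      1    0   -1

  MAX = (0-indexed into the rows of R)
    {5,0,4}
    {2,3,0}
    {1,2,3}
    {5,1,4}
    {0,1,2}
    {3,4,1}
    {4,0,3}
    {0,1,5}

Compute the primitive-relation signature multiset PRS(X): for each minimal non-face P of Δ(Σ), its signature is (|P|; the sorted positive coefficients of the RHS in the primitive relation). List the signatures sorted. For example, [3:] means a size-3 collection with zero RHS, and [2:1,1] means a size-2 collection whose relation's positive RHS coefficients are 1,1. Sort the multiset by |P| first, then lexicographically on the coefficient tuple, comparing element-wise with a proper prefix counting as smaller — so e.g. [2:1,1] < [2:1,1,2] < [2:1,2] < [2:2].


|primitive collections| = 5. Relations:

  P = {2,5}:  v_{2} + v_{5} = 0 — sig = [2:]
  P = {2,4}:  v_{2} + v_{4} = v_{3} — sig = [2:1]
  P = {3,5}:  v_{3} + v_{5} = v_{4} — sig = [2:1]
  P = {0,1,4}:  v_{0} + v_{1} + v_{4} = v_{2} — sig = [3:1]
  P = {0,1,3}:  v_{0} + v_{1} + v_{3} = 2·v_{2} — sig = [3:2]

Sorted signature multiset PRS(X):
    [2:]
    [2:1]
    [2:1]
    [3:1]
    [3:2]


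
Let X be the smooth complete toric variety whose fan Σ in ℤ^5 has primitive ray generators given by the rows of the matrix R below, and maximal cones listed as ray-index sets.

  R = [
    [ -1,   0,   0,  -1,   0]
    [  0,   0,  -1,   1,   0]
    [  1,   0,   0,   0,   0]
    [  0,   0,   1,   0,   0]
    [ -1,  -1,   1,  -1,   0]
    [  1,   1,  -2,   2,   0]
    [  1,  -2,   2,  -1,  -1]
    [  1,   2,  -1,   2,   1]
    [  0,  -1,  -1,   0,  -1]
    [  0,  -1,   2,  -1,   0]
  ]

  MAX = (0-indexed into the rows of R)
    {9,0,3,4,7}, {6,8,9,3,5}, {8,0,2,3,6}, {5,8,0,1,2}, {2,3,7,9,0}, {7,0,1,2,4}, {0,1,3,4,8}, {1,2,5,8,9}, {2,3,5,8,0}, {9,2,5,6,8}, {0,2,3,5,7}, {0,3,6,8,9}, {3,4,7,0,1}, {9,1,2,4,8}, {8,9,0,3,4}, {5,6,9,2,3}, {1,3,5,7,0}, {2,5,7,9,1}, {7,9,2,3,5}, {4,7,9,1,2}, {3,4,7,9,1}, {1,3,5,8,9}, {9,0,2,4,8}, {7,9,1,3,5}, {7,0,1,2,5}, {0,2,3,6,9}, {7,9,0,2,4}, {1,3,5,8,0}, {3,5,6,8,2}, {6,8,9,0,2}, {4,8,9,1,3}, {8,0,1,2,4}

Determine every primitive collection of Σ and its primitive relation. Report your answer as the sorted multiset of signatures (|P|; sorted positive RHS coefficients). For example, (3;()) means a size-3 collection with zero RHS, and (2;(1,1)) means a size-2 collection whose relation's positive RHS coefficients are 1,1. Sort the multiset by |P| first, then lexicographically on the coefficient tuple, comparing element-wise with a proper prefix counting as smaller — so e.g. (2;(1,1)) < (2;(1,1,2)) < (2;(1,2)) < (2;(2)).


The 11 primitive collections of Σ (r=10, n=5):

  P = {4,5}:  v_{4} + v_{5} = v_{1} — sig = (2;(1))
  P = {7,8}:  v_{7} + v_{8} = v_{5} — sig = (2;(1))
  P = {6,7}:  v_{6} + v_{7} = v_{2} + v_{3} + v_{5} + v_{9} — sig = (2;(1,1,1,1))
  P = {1,6}:  v_{1} + v_{6} = v_{5} + v_{8} + 2·v_{9} — sig = (2;(1,1,2))
  P = {4,6}:  v_{4} + v_{6} = v_{8} + 2·v_{9} — sig = (2;(1,2))
  P = {0,5,9}:  v_{0} + v_{5} + v_{9} = 0 — sig = (3;())
  P = {0,1,9}:  v_{0} + v_{1} + v_{9} = v_{4} — sig = (3;(1))
  P = {2,3,4}:  v_{2} + v_{3} + v_{4} = v_{9} — sig = (3;(1))
  P = {1,2,3}:  v_{1} + v_{2} + v_{3} = v_{5} + v_{9} — sig = (3;(1,1))
  P = {0,5,6}:  v_{0} + v_{5} + v_{6} = v_{2} + v_{3} + v_{8} — sig = (3;(1,1,1))
  P = {2,3,8,9}:  v_{2} + v_{3} + v_{8} + v_{9} = v_{6} — sig = (4;(1))

Hence PRS(X_Σ) =
    |P|=2: 5 collections, coeffs (1), (1), (1,1,1,1), (1,1,2), (1,2)
    |P|=3: 5 collections, coeffs (), (1), (1), (1,1), (1,1,1)
    |P|=4: 1 collection, coeffs (1)


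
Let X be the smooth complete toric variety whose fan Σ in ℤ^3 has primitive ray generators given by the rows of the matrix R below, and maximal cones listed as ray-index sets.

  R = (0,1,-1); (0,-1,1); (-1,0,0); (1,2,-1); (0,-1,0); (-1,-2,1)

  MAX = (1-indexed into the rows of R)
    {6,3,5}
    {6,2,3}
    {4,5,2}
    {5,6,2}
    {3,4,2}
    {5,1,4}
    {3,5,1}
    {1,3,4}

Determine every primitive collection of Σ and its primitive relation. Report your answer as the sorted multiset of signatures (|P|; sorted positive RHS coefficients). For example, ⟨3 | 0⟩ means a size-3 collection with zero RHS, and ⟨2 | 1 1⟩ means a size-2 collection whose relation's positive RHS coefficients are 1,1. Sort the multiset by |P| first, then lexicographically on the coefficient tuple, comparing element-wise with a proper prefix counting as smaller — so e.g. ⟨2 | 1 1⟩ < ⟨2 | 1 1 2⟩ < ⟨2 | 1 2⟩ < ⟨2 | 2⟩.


5 collections generate NE(X_Σ); each relation:

  • {1,2}:  v_{1} + v_{2} = 0  →  sig = ⟨2 | 0⟩
  • {4,6}:  v_{4} + v_{6} = 0  →  sig = ⟨2 | 0⟩
  • {1,6}:  v_{1} + v_{6} = v_{3} + v_{5}  →  sig = ⟨2 | 1 1⟩
  • {2,3,5}:  v_{2} + v_{3} + v_{5} = v_{6}  →  sig = ⟨3 | 1⟩
  • {3,4,5}:  v_{3} + v_{4} + v_{5} = v_{1}  →  sig = ⟨3 | 1⟩

so the primitive-relation signature multiset is
    ⟨2 | 0⟩
    ⟨2 | 0⟩
    ⟨2 | 1 1⟩
    ⟨3 | 1⟩
    ⟨3 | 1⟩


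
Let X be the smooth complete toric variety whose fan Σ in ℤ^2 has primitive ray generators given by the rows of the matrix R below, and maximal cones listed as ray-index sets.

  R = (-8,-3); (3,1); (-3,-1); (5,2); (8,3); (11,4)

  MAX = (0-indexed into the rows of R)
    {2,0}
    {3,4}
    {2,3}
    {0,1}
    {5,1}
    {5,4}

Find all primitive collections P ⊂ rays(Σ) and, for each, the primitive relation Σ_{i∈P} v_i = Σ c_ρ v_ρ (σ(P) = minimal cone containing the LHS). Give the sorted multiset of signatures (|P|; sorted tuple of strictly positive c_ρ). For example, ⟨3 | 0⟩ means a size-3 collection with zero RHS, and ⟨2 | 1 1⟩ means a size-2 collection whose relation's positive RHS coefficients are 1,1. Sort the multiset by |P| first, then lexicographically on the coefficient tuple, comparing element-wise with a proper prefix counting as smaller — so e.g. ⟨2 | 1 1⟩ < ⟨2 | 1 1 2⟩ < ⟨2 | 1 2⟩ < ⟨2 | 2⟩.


Σ has 9 primitive collections:

  P = {0,4}:  v_{0} + v_{4} = 0 — sig = ⟨2 | 0⟩
  P = {1,2}:  v_{1} + v_{2} = 0 — sig = ⟨2 | 0⟩
  P = {0,3}:  v_{0} + v_{3} = v_{2} — sig = ⟨2 | 1⟩
  P = {0,5}:  v_{0} + v_{5} = v_{1} — sig = ⟨2 | 1⟩
  P = {1,3}:  v_{1} + v_{3} = v_{4} — sig = ⟨2 | 1⟩
  P = {1,4}:  v_{1} + v_{4} = v_{5} — sig = ⟨2 | 1⟩
  P = {2,4}:  v_{2} + v_{4} = v_{3} — sig = ⟨2 | 1⟩
  P = {2,5}:  v_{2} + v_{5} = v_{4} — sig = ⟨2 | 1⟩
  P = {3,5}:  v_{3} + v_{5} = 2·v_{4} — sig = ⟨2 | 2⟩

Sorted signature multiset PRS(X):
{ ⟨2 | 0⟩ ×2,  ⟨2 | 1⟩ ×6,  ⟨2 | 2⟩ }


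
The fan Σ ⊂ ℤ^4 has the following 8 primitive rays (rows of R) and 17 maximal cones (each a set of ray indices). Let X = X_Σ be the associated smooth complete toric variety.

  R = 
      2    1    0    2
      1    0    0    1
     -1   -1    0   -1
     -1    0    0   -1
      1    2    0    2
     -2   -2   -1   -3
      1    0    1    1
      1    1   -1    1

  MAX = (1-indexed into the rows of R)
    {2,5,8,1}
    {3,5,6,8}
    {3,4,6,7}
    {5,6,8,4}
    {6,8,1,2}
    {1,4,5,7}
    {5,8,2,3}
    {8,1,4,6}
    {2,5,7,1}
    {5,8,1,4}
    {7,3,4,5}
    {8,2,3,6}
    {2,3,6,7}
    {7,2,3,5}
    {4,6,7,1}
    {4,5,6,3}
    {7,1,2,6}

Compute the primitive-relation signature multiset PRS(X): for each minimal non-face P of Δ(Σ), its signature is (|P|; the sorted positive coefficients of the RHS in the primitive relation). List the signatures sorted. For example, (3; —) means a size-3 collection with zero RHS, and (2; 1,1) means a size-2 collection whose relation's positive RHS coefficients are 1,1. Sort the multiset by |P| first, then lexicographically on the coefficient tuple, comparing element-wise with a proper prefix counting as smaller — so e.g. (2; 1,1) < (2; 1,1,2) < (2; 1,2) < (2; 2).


7 minimal non-faces of Δ(Σ) (on 8 rays):

  • {2,4}:  v_{2} + v_{4} = 0  ⟹  sig = (2; —)
  • {1,3}:  v_{1} + v_{3} = v_{2}  ⟹  sig = (2; 1)
  • {7,8}:  v_{7} + v_{8} = v_{1}  ⟹  sig = (2; 1)
  • {5,6,7}:  v_{5} + v_{6} + v_{7} = 0  ⟹  sig = (3; —)
  • {1,5,6}:  v_{1} + v_{5} + v_{6} = v_{8}  ⟹  sig = (3; 1)
  • {2,5,6}:  v_{2} + v_{5} + v_{6} = v_{3} + v_{8}  ⟹  sig = (3; 1,1)
  • {3,4,8}:  v_{3} + v_{4} + v_{8} = v_{5} + v_{6}  ⟹  sig = (3; 1,1)

Sorted signature multiset PRS(X):
[(2; —), (2; 1), (2; 1), (3; —), (3; 1), (3; 1,1), (3; 1,1)]


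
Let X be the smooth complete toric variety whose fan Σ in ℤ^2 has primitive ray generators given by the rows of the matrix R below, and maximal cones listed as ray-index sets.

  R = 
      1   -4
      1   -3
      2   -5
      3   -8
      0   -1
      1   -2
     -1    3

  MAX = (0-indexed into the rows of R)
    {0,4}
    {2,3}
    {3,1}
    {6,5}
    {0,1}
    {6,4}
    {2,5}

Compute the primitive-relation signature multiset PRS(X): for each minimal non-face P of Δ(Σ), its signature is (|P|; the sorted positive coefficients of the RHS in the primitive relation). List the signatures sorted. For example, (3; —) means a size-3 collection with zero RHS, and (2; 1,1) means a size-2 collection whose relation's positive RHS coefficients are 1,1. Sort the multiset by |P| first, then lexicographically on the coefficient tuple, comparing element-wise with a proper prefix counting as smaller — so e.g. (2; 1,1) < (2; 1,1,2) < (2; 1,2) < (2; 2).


Minimal non-faces — 14 found among 7 rays, 7 max cones:

  P={1,6}:  v_{1} + v_{6} = 0  ⟹  sig = (2; —)
  P={0,6}:  v_{0} + v_{6} = v_{4}  ⟹  sig = (2; 1)
  P={1,2}:  v_{1} + v_{2} = v_{3}  ⟹  sig = (2; 1)
  P={1,4}:  v_{1} + v_{4} = v_{0}  ⟹  sig = (2; 1)
  P={1,5}:  v_{1} + v_{5} = v_{2}  ⟹  sig = (2; 1)
  P={2,6}:  v_{2} + v_{6} = v_{5}  ⟹  sig = (2; 1)
  P={3,6}:  v_{3} + v_{6} = v_{2}  ⟹  sig = (2; 1)
  P={4,5}:  v_{4} + v_{5} = v_{1}  ⟹  sig = (2; 1)
  P={0,5}:  v_{0} + v_{5} = 2·v_{1}  ⟹  sig = (2; 2)
  P={2,4}:  v_{2} + v_{4} = 2·v_{1}  ⟹  sig = (2; 2)
  P={3,5}:  v_{3} + v_{5} = 2·v_{2}  ⟹  sig = (2; 2)
  P={0,2}:  v_{0} + v_{2} = 3·v_{1}  ⟹  sig = (2; 3)
  P={3,4}:  v_{3} + v_{4} = 3·v_{1}  ⟹  sig = (2; 3)
  P={0,3}:  v_{0} + v_{3} = 4·v_{1}  ⟹  sig = (2; 4)

Signatures (|P|; sorted positive RHS coefficients), sorted:
[(2; —), (2; 1), (2; 1), (2; 1), (2; 1), (2; 1), (2; 1), (2; 1), (2; 2), (2; 2), (2; 2), (2; 3), (2; 3), (2; 4)]


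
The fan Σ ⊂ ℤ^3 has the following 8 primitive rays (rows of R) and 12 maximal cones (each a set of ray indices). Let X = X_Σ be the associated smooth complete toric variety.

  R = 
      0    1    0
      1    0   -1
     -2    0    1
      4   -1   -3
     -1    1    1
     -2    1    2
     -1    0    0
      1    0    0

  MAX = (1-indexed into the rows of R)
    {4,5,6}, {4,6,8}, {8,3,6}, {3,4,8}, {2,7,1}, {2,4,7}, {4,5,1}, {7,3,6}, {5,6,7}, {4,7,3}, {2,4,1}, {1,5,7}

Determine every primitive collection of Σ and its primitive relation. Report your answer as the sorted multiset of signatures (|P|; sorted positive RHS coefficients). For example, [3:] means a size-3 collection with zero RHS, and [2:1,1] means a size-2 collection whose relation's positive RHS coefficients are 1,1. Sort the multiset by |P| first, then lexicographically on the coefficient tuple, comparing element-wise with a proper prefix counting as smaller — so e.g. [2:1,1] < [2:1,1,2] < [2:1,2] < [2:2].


Minimal non-faces — 14 found among 8 rays, 12 max cones:

  {7,8}:  v_{7} + v_{8} = 0  →  sig = [2:]
  {2,3}:  v_{2} + v_{3} = v_{7}  →  sig = [2:1]
  {2,5}:  v_{2} + v_{5} = v_{1}  →  sig = [2:1]
  {2,6}:  v_{2} + v_{6} = v_{5}  →  sig = [2:1]
  {1,3}:  v_{1} + v_{3} = v_{5} + v_{7}  →  sig = [2:1,1]
  {2,8}:  v_{2} + v_{8} = v_{4} + v_{6}  →  sig = [2:1,1]
  {3,5}:  v_{3} + v_{5} = v_{6} + v_{7}  →  sig = [2:1,1]
  {1,8}:  v_{1} + v_{8} = v_{4} + v_{5} + v_{6}  →  sig = [2:1,1,1]
  {5,8}:  v_{5} + v_{8} = v_{4} + 2·v_{6}  →  sig = [2:1,2]
  {1,6}:  v_{1} + v_{6} = 2·v_{5}  →  sig = [2:2]
  {3,4,6}:  v_{3} + v_{4} + v_{6} = 0  →  sig = [3:]
  {4,6,7}:  v_{4} + v_{6} + v_{7} = v_{2}  →  sig = [3:1]
  {4,5,7}:  v_{4} + v_{5} + v_{7} = 2·v_{2}  →  sig = [3:2]
  {1,4,7}:  v_{1} + v_{4} + v_{7} = 3·v_{2}  →  sig = [3:3]

Signatures (|P|; sorted positive RHS coefficients), sorted:
    [2:]
    [2:1]
    [2:1]
    [2:1]
    [2:1,1]
    [2:1,1]
    [2:1,1]
    [2:1,1,1]
    [2:1,2]
    [2:2]
    [3:]
    [3:1]
    [3:2]
    [3:3]


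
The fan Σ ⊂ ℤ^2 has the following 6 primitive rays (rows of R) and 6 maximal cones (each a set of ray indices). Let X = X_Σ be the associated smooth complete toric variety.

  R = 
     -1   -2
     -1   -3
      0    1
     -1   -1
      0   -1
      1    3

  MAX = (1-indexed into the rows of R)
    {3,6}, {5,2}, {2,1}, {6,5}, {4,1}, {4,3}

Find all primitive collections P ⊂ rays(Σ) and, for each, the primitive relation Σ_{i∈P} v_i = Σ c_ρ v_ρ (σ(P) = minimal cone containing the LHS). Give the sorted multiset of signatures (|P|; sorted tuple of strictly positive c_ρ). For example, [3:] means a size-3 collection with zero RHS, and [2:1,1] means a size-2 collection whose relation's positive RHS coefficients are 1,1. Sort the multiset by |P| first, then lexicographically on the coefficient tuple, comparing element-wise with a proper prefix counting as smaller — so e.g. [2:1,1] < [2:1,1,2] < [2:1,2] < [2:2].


Δ(Σ) — 6 vertices, 9 min non-faces:

  • {2,6}:  v_{2} + v_{6} = 0 — sig = [2:]
  • {3,5}:  v_{3} + v_{5} = 0 — sig = [2:]
  • {1,3}:  v_{1} + v_{3} = v_{4} — sig = [2:1]
  • {1,5}:  v_{1} + v_{5} = v_{2} — sig = [2:1]
  • {1,6}:  v_{1} + v_{6} = v_{3} — sig = [2:1]
  • {2,3}:  v_{2} + v_{3} = v_{1} — sig = [2:1]
  • {4,5}:  v_{4} + v_{5} = v_{1} — sig = [2:1]
  • {2,4}:  v_{2} + v_{4} = 2·v_{1} — sig = [2:2]
  • {4,6}:  v_{4} + v_{6} = 2·v_{3} — sig = [2:2]

Hence PRS(X_Σ) =
{ [2:] ×2,  [2:1] ×5,  [2:2] ×2 }


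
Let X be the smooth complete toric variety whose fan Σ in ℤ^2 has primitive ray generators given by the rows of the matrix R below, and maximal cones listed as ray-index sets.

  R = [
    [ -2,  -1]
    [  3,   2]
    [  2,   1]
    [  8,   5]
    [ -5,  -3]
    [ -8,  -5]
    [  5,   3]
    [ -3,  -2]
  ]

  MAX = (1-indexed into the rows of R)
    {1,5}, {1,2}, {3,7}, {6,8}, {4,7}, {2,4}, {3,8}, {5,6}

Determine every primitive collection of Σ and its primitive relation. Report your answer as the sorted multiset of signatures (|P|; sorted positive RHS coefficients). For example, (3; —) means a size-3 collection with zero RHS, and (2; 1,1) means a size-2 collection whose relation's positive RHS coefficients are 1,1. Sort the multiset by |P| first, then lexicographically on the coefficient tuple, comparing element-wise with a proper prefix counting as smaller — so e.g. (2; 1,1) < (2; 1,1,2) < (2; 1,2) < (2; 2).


|primitive collections| = 20. Relations:

  P = {1,3}:  v_{1} + v_{3} = 0 ; sig = (2; —)
  P = {2,8}:  v_{2} + v_{8} = 0 ; sig = (2; —)
  P = {4,6}:  v_{4} + v_{6} = 0 ; sig = (2; —)
  P = {5,7}:  v_{5} + v_{7} = 0 ; sig = (2; —)
  P = {1,7}:  v_{1} + v_{7} = v_{2} ; sig = (2; 1)
  P = {1,8}:  v_{1} + v_{8} = v_{5} ; sig = (2; 1)
  P = {2,3}:  v_{2} + v_{3} = v_{7} ; sig = (2; 1)
  P = {2,5}:  v_{2} + v_{5} = v_{1} ; sig = (2; 1)
  P = {2,6}:  v_{2} + v_{6} = v_{5} ; sig = (2; 1)
  P = {2,7}:  v_{2} + v_{7} = v_{4} ; sig = (2; 1)
  P = {3,5}:  v_{3} + v_{5} = v_{8} ; sig = (2; 1)
  P = {4,5}:  v_{4} + v_{5} = v_{2} ; sig = (2; 1)
  P = {4,8}:  v_{4} + v_{8} = v_{7} ; sig = (2; 1)
  P = {5,8}:  v_{5} + v_{8} = v_{6} ; sig = (2; 1)
  P = {6,7}:  v_{6} + v_{7} = v_{8} ; sig = (2; 1)
  P = {7,8}:  v_{7} + v_{8} = v_{3} ; sig = (2; 1)
  P = {1,4}:  v_{1} + v_{4} = 2·v_{2} ; sig = (2; 2)
  P = {1,6}:  v_{1} + v_{6} = 2·v_{5} ; sig = (2; 2)
  P = {3,4}:  v_{3} + v_{4} = 2·v_{7} ; sig = (2; 2)
  P = {3,6}:  v_{3} + v_{6} = 2·v_{8} ; sig = (2; 2)

Sorted signature multiset PRS(X):
    |P|=2: 20 collections, coeffs (), (), (), (), (1), (1), (1), (1), (1), (1), (1), (1), (1), (1), (1), (1), (2), (2), (2), (2)


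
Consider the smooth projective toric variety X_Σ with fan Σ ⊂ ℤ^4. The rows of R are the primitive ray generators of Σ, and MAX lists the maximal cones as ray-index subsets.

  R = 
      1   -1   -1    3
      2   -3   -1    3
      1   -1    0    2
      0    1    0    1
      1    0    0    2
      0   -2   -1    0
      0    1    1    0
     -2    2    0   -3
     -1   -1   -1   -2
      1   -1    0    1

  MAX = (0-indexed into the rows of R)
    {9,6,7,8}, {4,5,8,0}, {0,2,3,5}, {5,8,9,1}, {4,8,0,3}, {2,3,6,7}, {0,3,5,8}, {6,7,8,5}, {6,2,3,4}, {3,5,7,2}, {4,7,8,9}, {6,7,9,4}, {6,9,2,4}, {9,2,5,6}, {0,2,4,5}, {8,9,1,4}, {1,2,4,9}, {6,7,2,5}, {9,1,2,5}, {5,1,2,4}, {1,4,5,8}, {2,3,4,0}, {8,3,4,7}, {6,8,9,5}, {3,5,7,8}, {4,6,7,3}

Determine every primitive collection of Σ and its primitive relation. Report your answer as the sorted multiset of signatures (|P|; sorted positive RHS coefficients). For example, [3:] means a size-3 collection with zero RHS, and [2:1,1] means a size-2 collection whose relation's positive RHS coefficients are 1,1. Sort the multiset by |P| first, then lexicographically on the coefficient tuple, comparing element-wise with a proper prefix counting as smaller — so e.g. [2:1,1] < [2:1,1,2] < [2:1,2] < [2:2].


Primitive collections (19):

  {2,8}:  v_{2} + v_{8} = v_{5}  so sig = [2:1]
  {3,9}:  v_{3} + v_{9} = v_{4}  so sig = [2:1]
  {0,6}:  v_{0} + v_{6} = v_{2} + v_{3}  so sig = [2:1,1]
  {1,6}:  v_{1} + v_{6} = v_{2} + v_{9}  so sig = [2:1,1]
  {1,7}:  v_{1} + v_{7} = v_{4} + v_{8}  so sig = [2:1,1]
  {0,7}:  v_{0} + v_{7} = 2·v_{3} + v_{8}  so sig = [2:1,2]
  {0,9}:  v_{0} + v_{9} = 2·v_{4} + v_{5}  so sig = [2:1,2]
  {1,3}:  v_{1} + v_{3} = 2·v_{4} + v_{5}  so sig = [2:1,2]
  {0,1}:  v_{0} + v_{1} = 3·v_{4} + 2·v_{5}  so sig = [2:2,3]
  {2,7,9}:  v_{2} + v_{7} + v_{9} = 0  so sig = [3:]
  {4,6,8}:  v_{4} + v_{6} + v_{8} = 0  so sig = [3:]
  {2,4,7}:  v_{2} + v_{4} + v_{7} = v_{3}  so sig = [3:1]
  {3,4,5}:  v_{3} + v_{4} + v_{5} = v_{0}  so sig = [3:1]
  {4,5,6}:  v_{4} + v_{5} + v_{6} = v_{2}  so sig = [3:1]
  {4,5,9}:  v_{4} + v_{5} + v_{9} = v_{1}  so sig = [3:1]
  {5,7,9}:  v_{5} + v_{7} + v_{9} = v_{8}  so sig = [3:1]
  {3,6,8}:  v_{3} + v_{6} + v_{8} = v_{2} + v_{7}  so sig = [3:1,1]
  {4,5,7}:  v_{4} + v_{5} + v_{7} = v_{3} + v_{8}  so sig = [3:1,1]
  {3,5,6}:  v_{3} + v_{5} + v_{6} = 2·v_{2} + v_{7}  so sig = [3:1,2]

Hence PRS(X_Σ) =
    |P|=2: 9 collections, coeffs (1), (1), (1,1), (1,1), (1,1), (1,2), (1,2), (1,2), (2,3)
    |P|=3: 10 collections, coeffs (), (), (1), (1), (1), (1), (1), (1,1), (1,1), (1,2)


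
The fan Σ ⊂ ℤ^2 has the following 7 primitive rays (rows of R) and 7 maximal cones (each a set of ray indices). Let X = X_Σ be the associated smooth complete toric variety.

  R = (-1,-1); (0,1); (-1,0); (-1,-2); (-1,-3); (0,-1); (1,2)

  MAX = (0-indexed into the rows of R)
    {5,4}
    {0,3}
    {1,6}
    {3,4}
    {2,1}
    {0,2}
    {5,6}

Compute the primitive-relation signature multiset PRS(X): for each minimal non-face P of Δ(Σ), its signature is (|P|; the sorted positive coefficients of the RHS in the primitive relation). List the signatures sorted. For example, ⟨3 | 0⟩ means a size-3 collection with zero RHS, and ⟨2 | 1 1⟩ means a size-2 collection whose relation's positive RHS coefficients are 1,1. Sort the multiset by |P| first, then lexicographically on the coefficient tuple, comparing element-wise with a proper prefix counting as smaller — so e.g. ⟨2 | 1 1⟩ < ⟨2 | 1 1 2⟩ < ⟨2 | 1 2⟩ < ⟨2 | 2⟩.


Minimal non-faces — 14 found among 7 rays, 7 max cones:

  {1,5}:  v_{1} + v_{5} = 0  ⇒ sig = ⟨2 | 0⟩
  {3,6}:  v_{3} + v_{6} = 0  ⇒ sig = ⟨2 | 0⟩
  {0,1}:  v_{0} + v_{1} = v_{2}  ⇒ sig = ⟨2 | 1⟩
  {0,5}:  v_{0} + v_{5} = v_{3}  ⇒ sig = ⟨2 | 1⟩
  {0,6}:  v_{0} + v_{6} = v_{1}  ⇒ sig = ⟨2 | 1⟩
  {1,3}:  v_{1} + v_{3} = v_{0}  ⇒ sig = ⟨2 | 1⟩
  {1,4}:  v_{1} + v_{4} = v_{3}  ⇒ sig = ⟨2 | 1⟩
  {2,5}:  v_{2} + v_{5} = v_{0}  ⇒ sig = ⟨2 | 1⟩
  {3,5}:  v_{3} + v_{5} = v_{4}  ⇒ sig = ⟨2 | 1⟩
  {4,6}:  v_{4} + v_{6} = v_{5}  ⇒ sig = ⟨2 | 1⟩
  {2,4}:  v_{2} + v_{4} = v_{0} + v_{3}  ⇒ sig = ⟨2 | 1 1⟩
  {0,4}:  v_{0} + v_{4} = 2·v_{3}  ⇒ sig = ⟨2 | 2⟩
  {2,3}:  v_{2} + v_{3} = 2·v_{0}  ⇒ sig = ⟨2 | 2⟩
  {2,6}:  v_{2} + v_{6} = 2·v_{1}  ⇒ sig = ⟨2 | 2⟩

Hence PRS(X_Σ) =
    |P|=2: 14 collections, coeffs (), (), (1), (1), (1), (1), (1), (1), (1), (1), (1,1), (2), (2), (2)


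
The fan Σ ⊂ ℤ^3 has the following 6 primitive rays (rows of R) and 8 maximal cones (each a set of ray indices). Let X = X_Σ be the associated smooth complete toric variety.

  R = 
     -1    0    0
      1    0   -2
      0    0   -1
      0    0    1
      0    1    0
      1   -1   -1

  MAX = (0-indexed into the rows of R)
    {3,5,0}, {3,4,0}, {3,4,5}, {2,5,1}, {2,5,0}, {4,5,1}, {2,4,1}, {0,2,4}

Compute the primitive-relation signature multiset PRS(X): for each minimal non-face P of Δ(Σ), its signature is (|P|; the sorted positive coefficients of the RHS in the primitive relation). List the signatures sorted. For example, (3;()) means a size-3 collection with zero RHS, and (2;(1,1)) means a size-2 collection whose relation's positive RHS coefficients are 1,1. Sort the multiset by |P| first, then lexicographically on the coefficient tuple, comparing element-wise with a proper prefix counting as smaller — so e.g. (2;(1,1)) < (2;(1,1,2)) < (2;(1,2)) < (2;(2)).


5 collections generate NE(X_Σ); each relation:

  P = {2,3}:  v_{2} + v_{3} = 0  →  sig = (2;())
  P = {1,3}:  v_{1} + v_{3} = v_{4} + v_{5}  →  sig = (2;(1,1))
  P = {0,1}:  v_{0} + v_{1} = 2·v_{2}  →  sig = (2;(2))
  P = {0,4,5}:  v_{0} + v_{4} + v_{5} = v_{2}  →  sig = (3;(1))
  P = {2,4,5}:  v_{2} + v_{4} + v_{5} = v_{1}  →  sig = (3;(1))

Signatures (|P|; sorted positive RHS coefficients), sorted:
[(2;()), (2;(1,1)), (2;(2)), (3;(1)), (3;(1))]


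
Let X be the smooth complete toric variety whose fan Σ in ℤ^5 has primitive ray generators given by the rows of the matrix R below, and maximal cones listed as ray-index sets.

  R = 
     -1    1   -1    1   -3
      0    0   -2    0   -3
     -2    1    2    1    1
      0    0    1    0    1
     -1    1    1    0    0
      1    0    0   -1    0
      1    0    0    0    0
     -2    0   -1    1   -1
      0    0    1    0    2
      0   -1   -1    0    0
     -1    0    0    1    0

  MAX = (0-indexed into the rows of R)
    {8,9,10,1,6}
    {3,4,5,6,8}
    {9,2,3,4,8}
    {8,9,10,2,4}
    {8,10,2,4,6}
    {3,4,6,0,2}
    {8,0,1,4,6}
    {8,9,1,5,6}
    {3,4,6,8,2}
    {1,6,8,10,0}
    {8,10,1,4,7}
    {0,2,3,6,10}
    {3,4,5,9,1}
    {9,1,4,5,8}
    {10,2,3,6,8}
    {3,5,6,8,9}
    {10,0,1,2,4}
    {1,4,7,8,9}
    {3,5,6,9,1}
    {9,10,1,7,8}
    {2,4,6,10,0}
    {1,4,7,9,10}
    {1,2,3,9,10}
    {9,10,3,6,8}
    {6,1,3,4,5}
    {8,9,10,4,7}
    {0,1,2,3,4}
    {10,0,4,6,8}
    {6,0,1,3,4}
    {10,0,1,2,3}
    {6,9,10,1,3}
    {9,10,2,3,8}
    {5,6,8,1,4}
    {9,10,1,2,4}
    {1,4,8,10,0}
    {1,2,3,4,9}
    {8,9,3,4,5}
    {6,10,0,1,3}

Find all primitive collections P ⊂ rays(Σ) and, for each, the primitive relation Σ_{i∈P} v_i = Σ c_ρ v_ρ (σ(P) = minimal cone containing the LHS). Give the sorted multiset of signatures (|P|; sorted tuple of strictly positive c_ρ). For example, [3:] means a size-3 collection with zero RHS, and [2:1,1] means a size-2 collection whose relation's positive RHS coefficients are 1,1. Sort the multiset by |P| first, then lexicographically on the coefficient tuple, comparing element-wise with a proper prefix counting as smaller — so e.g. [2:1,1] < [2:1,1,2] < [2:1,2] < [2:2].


Minimal non-faces — 19 found among 11 rays, 38 max cones:

  {5,10}:  v_{5} + v_{10} = 0  so sig = [2:]
  {0,9}:  v_{0} + v_{9} = v_{1} + v_{10}  so sig = [2:1,1]
  {2,5}:  v_{2} + v_{5} = v_{3} + v_{4}  so sig = [2:1,1]
  {0,5}:  v_{0} + v_{5} = v_{1} + v_{4} + v_{6}  so sig = [2:1,1,1]
  {3,7}:  v_{3} + v_{7} = v_{4} + v_{9} + v_{10}  so sig = [2:1,1,1]
  {6,7}:  v_{6} + v_{7} = v_{1} + v_{8} + v_{10}  so sig = [2:1,1,1]
  {5,7}:  v_{5} + v_{7} = v_{1} + v_{4} + v_{8} + v_{9}  so sig = [2:1,1,1,1]
  {0,7}:  v_{0} + v_{7} = 2·v_{1} + v_{4} + v_{8} + 2·v_{10}  so sig = [2:1,1,2,2]
  {2,7}:  v_{2} + v_{7} = 2·v_{4} + v_{9} + 2·v_{10}  so sig = [2:1,2,2]
  {1,3,8}:  v_{1} + v_{3} + v_{8} = 0  so sig = [3:]
  {4,6,9}:  v_{4} + v_{6} + v_{9} = 0  so sig = [3:]
  {3,4,10}:  v_{3} + v_{4} + v_{10} = v_{2}  so sig = [3:1]
  {1,2,6}:  v_{1} + v_{2} + v_{6} = v_{0} + v_{3}  so sig = [3:1,1]
  {1,2,8}:  v_{1} + v_{2} + v_{8} = v_{4} + v_{10}  so sig = [3:1,1]
  {2,6,9}:  v_{2} + v_{6} + v_{9} = v_{3} + v_{10}  so sig = [3:1,1]
  {0,3,8}:  v_{0} + v_{3} + v_{8} = v_{4} + v_{6} + v_{10}  so sig = [3:1,1,1]
  {0,2,8}:  v_{0} + v_{2} + v_{8} = 2·v_{4} + v_{6} + 2·v_{10}  so sig = [3:1,2,2]
  {1,4,6,10}:  v_{1} + v_{4} + v_{6} + v_{10} = v_{0}  so sig = [4:1]
  {1,4,8,9,10}:  v_{1} + v_{4} + v_{8} + v_{9} + v_{10} = v_{7}  so sig = [5:1]

Signatures (|P|; sorted positive RHS coefficients), sorted:
    [2:]
    [2:1,1]
    [2:1,1]
    [2:1,1,1]
    [2:1,1,1]
    [2:1,1,1]
    [2:1,1,1,1]
    [2:1,1,2,2]
    [2:1,2,2]
    [3:]
    [3:]
    [3:1]
    [3:1,1]
    [3:1,1]
    [3:1,1]
    [3:1,1,1]
    [3:1,2,2]
    [4:1]
    [5:1]


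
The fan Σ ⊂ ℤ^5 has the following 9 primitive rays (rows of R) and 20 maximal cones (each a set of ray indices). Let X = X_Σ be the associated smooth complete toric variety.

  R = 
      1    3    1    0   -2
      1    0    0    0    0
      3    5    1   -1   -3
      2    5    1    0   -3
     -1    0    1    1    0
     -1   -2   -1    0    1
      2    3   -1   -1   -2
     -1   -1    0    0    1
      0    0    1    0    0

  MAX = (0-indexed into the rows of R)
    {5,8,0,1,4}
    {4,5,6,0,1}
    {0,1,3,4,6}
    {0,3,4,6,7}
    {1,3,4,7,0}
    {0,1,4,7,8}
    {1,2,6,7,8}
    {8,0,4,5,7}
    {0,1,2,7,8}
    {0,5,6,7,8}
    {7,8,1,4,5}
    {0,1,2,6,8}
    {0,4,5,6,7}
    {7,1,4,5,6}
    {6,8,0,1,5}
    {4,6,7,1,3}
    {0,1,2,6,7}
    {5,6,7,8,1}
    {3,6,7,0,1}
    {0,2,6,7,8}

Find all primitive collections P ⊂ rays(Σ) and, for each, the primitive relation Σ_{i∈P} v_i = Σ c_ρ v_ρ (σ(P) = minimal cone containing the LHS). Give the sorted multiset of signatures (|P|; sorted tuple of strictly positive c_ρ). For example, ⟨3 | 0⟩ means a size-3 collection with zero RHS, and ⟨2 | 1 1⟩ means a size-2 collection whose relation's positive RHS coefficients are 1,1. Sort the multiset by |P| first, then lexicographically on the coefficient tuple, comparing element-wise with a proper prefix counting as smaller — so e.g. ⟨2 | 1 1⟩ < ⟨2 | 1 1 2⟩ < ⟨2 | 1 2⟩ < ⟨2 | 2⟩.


Δ(Σ) — 9 vertices, 9 min non-faces:

  P = {2,5}:  v_{2} + v_{5} = v_{6} + v_{8}  ⟹  sig = ⟨2 | 1 1⟩
  P = {3,5}:  v_{3} + v_{5} = v_{4} + v_{6}  ⟹  sig = ⟨2 | 1 1⟩
  P = {2,4}:  v_{2} + v_{4} = 2·v_{0} + v_{1} + v_{7}  ⟹  sig = ⟨2 | 1 1 2⟩
  P = {3,8}:  v_{3} + v_{8} = 2·v_{0} + v_{1} + v_{7}  ⟹  sig = ⟨2 | 1 1 2⟩
  P = {2,3}:  v_{2} + v_{3} = 3·v_{0} + 2·v_{1} + v_{6} + 2·v_{7}  ⟹  sig = ⟨2 | 1 2 2 3⟩
  P = {4,6,8}:  v_{4} + v_{6} + v_{8} = v_{0}  ⟹  sig = ⟨3 | 1⟩
  P = {0,1,5,7}:  v_{0} + v_{1} + v_{5} + v_{7} = 0  ⟹  sig = ⟨4 | 0⟩
  P = {0,1,4,6,7}:  v_{0} + v_{1} + v_{4} + v_{6} + v_{7} = v_{3}  ⟹  sig = ⟨5 | 1⟩
  P = {0,1,6,7,8}:  v_{0} + v_{1} + v_{6} + v_{7} + v_{8} = v_{2}  ⟹  sig = ⟨5 | 1⟩

so the primitive-relation signature multiset is
[⟨2 | 1 1⟩, ⟨2 | 1 1⟩, ⟨2 | 1 1 2⟩, ⟨2 | 1 1 2⟩, ⟨2 | 1 2 2 3⟩, ⟨3 | 1⟩, ⟨4 | 0⟩, ⟨5 | 1⟩, ⟨5 | 1⟩]
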